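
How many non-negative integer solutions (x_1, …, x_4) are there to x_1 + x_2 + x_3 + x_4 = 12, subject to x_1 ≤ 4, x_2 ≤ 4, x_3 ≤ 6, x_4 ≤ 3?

50

Ignoring the caps, the number of non-negative solutions to x_1+…+x_4 = 12 is C(15,3) = 455.
Subtract solutions that violate a single cap (substitute x_i' = x_i − (cap_i+1)): x_1 ≥ 5 gives C(10,3) = 120; x_2 ≥ 5 gives C(10,3) = 120; x_3 ≥ 7 gives C(8,3) = 56; x_4 ≥ 4 gives C(11,3) = 165. Together 461.
Add back pairs where two caps are both exceeded: 10 + 1 + 20 + 1 + 20 + 4 = 56.
By inclusion–exclusion the count is 455 − 461 + 56 = 50.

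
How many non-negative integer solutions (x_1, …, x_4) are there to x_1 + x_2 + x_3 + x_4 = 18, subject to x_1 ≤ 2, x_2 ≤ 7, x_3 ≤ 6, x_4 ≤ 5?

10

Without the upper bounds there are C(21,3) = 1330 ways to split 18 among 4 variables.
Subtract solutions that violate a single cap (substitute x_i' = x_i − (cap_i+1)): x_1 ≥ 3 gives C(18,3) = 816; x_2 ≥ 8 gives C(13,3) = 286; x_3 ≥ 7 gives C(14,3) = 364; x_4 ≥ 6 gives C(15,3) = 455. Together 1921.
Add back pairs where two caps are both exceeded: 120 + 165 + 220 + 20 + 35 + 56 = 616.
Subtract triples: 1 + 4 + 10 + 0 = 15.
By inclusion–exclusion the count is 1330 − 1921 + 616 − 15 = 10.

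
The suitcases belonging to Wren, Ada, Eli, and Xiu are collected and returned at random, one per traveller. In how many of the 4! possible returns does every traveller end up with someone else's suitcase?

9

Count assignments avoiding every fixed point. For any j of the 4 travellers fixed to their own suitcase, the other 4−j can be arranged in (4−j)! ways.
By inclusion–exclusion this is Σ_{j=0}^{4} (−1)^j C(4,j)·(4−j)!.
Computing: 24 − 24 + 12 − 4 + 1 = 9.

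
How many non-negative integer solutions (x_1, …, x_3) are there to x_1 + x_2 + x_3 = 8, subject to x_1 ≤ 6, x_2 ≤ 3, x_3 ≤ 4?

By stars and bars, unrestricted non-negative solutions to x_1+…+x_3 = 8 number C(8+2,2) = 45.
Subtract solutions that violate a single cap (substitute x_i' = x_i − (cap_i+1)): x_1 ≥ 7 gives C(3,2) = 3; x_2 ≥ 4 gives C(6,2) = 15; x_3 ≥ 5 gives C(5,2) = 10. Together 28.
No two caps can be exceeded simultaneously, so the pair terms are all 0.
By inclusion–exclusion the count is 45 − 28 + 0 = 17.

17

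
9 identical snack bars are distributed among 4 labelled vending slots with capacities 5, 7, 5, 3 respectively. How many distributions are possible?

By stars and bars, unrestricted non-negative solutions to x_1+…+x_4 = 9 number C(9+3,3) = 220.
Subtract solutions that violate a single cap (substitute x_i' = x_i − (cap_i+1)): x_1 ≥ 6 gives C(6,3) = 20; x_2 ≥ 8 gives C(4,3) = 4; x_3 ≥ 6 gives C(6,3) = 20; x_4 ≥ 4 gives C(8,3) = 56. Together 100.
No two caps can be exceeded simultaneously, so the pair terms are all 0.
By inclusion–exclusion the count is 220 − 100 + 0 = 120.

120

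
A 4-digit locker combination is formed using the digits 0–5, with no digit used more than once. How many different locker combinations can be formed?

This is a permutation of 4 out of 6: P(6,4) = 6!/2!.
6 × 5 × 4 × 3 = 360.

360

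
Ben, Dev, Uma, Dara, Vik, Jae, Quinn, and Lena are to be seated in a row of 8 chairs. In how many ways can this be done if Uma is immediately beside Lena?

10080

Glue Uma and Lena into one block (2 internal orders), leaving 7 units to arrange in a row.
That gives 2 × 7! = 2 × 5040 = 10080.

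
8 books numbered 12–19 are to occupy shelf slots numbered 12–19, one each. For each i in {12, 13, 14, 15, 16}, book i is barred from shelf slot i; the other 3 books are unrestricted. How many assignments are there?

21234

Let Aᵢ (for 12 ≤ i ≤ 16) be the placements that put book i in its forbidden shelf slot. Any j of these fix j positions, leaving (8−j)! ways to fill the rest, and there are C(5,j) ways to pick which j.
By inclusion–exclusion, the number of valid placements is Σ_{j=0}^{5} (−1)^j C(5,j)·(8−j)!.
Computing: 40320 − 25200 + 7200 − 1200 + 120 − 6 = 21234.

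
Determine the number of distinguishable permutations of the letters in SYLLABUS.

SYLLABUS has 8 letters with L appearing twice and S appearing twice.
So there are 8! / (2!·2!) = 10080 distinguishable arrangements.

10080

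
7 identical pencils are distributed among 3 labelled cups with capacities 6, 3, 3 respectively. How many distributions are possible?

By stars and bars, unrestricted non-negative solutions to x_1+…+x_3 = 7 number C(7+2,2) = 36.
Subtract solutions that violate a single cap (substitute x_i' = x_i − (cap_i+1)): x_1 ≥ 7 gives C(2,2) = 1; x_2 ≥ 4 gives C(5,2) = 10; x_3 ≥ 4 gives C(5,2) = 10. Together 21.
No two caps can be exceeded simultaneously, so the pair terms are all 0.
By inclusion–exclusion the count is 36 − 21 + 0 = 15.

15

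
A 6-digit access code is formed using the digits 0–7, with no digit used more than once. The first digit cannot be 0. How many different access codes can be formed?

The first digit has 8−1 = 7 choices (anything except 0).
The remaining 5 digits are filled from the other 7 symbols without repetition: 7 × 6 × 5 × 4 × 3 = 2520.
Total: 7 × 2520 = 17640.

17640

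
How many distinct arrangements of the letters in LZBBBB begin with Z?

With the first slot taken by Z, it remains to arrange the other 5 letters (LBBBB).
Those 5 letters have B appearing 4 times, giving (5)!/(4!) = 5.

5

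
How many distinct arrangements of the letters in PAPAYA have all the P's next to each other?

20

Treat the 2 copies of P as a single block. The multiset to arrange is then {PP, A, A, A, Y}, 5 items in all.
That gives (5)!/(3!) = 20 arrangements.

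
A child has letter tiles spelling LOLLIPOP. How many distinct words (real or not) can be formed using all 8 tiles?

1680

Letter multiplicities in LOLLIPOP: I×1, L×3, O×2, P×2.
The number of distinct arrangements is 8!/(3!·2!·2!) = 40320/24 = 1680.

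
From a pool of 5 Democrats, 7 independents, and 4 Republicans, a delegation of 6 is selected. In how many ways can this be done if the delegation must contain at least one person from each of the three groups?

6545

With no constraint there are C(16,6) = 8008 possible selections.
Subtract selections that omit an entire group: no Democrats → C(11,6) = 462; no independents → C(9,6) = 84; no Republicans → C(12,6) = 924.
Add back selections omitting two groups (i.e. drawn from a single group): C(5,6) + C(7,6) + C(4,6) = 7.
By inclusion–exclusion: 8008 − 1470 + 7 = 6545.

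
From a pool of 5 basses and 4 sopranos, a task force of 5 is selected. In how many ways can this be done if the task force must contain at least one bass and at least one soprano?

125

Total 5-person selections from all 9: C(9,5) = 126.
Subtract selections that omit an entire group: no basses → C(4,5) = 0; no sopranos → C(5,5) = 1.
Both groups omitted at once is impossible, so 126 − 1 = 125.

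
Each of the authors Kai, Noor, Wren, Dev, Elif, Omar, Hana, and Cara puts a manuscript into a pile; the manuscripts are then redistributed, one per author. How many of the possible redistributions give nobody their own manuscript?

14833

This is the derangement count D_8: permutations of 8 items with no fixed point.
By inclusion–exclusion this is Σ_{j=0}^{8} (−1)^j C(8,j)·(8−j)!.
Computing: 40320 − 40320 + 20160 − 6720 + 1680 − 336 + 56 − 8 + 1 = 14833.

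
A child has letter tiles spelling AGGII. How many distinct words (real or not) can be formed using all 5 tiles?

Letter multiplicities in AGGII: A×1, G×2, I×2.
So there are 5! / (2!·2!) = 30 distinguishable arrangements.

30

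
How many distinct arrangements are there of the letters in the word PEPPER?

The 6 letters of PEPPER have repeats: E appearing twice and P appearing 3 times.
The number of distinct arrangements is 6!/(3!·2!) = 720/12 = 60.

60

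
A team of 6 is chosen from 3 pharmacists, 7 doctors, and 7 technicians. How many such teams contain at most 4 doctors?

12159

Split by how many doctors are chosen (0 through 4).
Sum: C(7,0)·C(10,6) + C(7,1)·C(10,5) + C(7,2)·C(10,4) + C(7,3)·C(10,3) + C(7,4)·C(10,2) = 210 + 1764 + 4410 + 4200 + 1575 = 12159.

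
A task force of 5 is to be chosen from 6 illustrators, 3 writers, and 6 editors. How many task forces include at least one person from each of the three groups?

1971

Unrestricted: C(15,5) = 3003 ways to pick any 5 of the 15.
Subtract selections that omit an entire group: no illustrators → C(9,5) = 126; no writers → C(12,5) = 792; no editors → C(9,5) = 126.
Add back selections omitting two groups (i.e. drawn from a single group): C(6,5) + C(3,5) + C(6,5) = 12.
By inclusion–exclusion: 3003 − 1044 + 12 = 1971.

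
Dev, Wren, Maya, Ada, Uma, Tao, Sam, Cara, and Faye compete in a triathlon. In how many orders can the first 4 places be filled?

This is an ordered selection of 4 from 9: P(9,4).
That gives 9 × 8 × 7 × 6 = 3024.

3024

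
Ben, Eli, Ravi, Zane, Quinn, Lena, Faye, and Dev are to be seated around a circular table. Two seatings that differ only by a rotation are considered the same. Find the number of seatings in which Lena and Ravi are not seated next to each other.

3600

Without the restriction there are (7)! = 5040 seatings.
Those with Lena next to Ravi: fuse the pair into one unit and seat 7 units around a circle — 2·(6)! = 1440.
Subtracting, 5040 − 1440 = 3600.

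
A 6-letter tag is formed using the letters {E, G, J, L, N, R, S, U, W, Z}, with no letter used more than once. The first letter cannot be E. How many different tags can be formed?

136080

The first letter has 10−1 = 9 choices (anything except E).
The remaining 5 letters are filled from the other 9 symbols without repetition: 9 × 8 × 7 × 6 × 5 = 15120.
Total: 9 × 15120 = 136080.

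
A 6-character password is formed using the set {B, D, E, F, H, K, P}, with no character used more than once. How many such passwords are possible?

With no repetition, fill the 6 characters in order: 7 choices, then 6, down to 2.
7 × 6 × 5 × 4 × 3 × 2 = 5040.

5040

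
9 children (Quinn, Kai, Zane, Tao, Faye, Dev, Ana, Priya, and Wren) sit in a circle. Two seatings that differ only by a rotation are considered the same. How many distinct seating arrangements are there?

40320

Around a circle, 9 distinct people have 9!/9 = (8)! = 40320 rotationally distinct seatings.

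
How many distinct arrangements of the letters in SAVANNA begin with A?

180

With the first slot taken by A, it remains to arrange the other 6 letters (SVANNA).
Those 6 letters have A appearing twice and N appearing twice, giving (6)!/(2!·2!) = 180.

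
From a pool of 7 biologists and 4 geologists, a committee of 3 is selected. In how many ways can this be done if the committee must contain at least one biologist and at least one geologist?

126

Total 3-person selections from all 11: C(11,3) = 165.
Subtract selections that omit an entire group: no biologists → C(4,3) = 4; no geologists → C(7,3) = 35.
Both groups omitted at once is impossible, so 165 − 39 = 126.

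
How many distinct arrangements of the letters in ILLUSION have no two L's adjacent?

7560

There are 8!/(2!·2!) = 10080 arrangements of ILLUSION in total.
If the two L's are adjacent, glue them into one block, leaving 7 items to arrange: (7)!/(2!) = 2520 ways.
Subtracting, 10080 − 2520 = 7560 arrangements keep the L's apart.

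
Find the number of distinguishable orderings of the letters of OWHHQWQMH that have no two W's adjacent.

11760

Total arrangements of OWHHQWQMH: 9!/(3!·2!·2!) = 15120.
Arrangements with the W's together: treat WW as one letter, giving (8)!/(3!·2!) = 3360.
Hence 15120 − 3360 = 11760.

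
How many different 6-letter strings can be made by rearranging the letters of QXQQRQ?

QXQQRQ has 6 letters with Q appearing 4 times.
So there are 6! / (4!) = 30 distinguishable arrangements.

30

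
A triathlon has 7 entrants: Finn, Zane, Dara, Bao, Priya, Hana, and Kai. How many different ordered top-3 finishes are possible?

210

This is an ordered selection of 3 from 7: P(7,3).
That gives 7 × 6 × 5 = 210.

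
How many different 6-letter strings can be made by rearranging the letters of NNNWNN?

The 6 letters of NNNWNN have repeats: N appearing 5 times.
Dividing 6! = 720 by 5! = 120 for the repeated letters gives 6.

6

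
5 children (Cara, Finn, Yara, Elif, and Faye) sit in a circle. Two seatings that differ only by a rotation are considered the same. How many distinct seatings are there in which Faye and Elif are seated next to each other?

Treat {Faye, Elif} as one unit (2 internal orders) and seat the resulting 4 units around the table: (3)! circular arrangements.
So 2 × (3)! = 2 × 6 = 12.

12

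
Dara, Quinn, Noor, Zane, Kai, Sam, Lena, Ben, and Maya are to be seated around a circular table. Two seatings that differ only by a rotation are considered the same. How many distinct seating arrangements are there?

40320

Around a circle, 9 distinct people have 9!/9 = (8)! = 40320 rotationally distinct seatings.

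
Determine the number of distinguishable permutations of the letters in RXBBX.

The 5 letters of RXBBX have repeats: B appearing twice and X appearing twice.
The number of distinct arrangements is 5!/(2!·2!) = 120/4 = 30.

30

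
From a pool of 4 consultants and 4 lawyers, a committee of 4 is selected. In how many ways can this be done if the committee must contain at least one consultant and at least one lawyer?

With no constraint there are C(8,4) = 70 possible selections.
Selections missing a whole group: no consultants → C(4,4) = 1; no lawyers → C(4,4) = 1.
Both groups omitted at once is impossible, so 70 − 2 = 68.

68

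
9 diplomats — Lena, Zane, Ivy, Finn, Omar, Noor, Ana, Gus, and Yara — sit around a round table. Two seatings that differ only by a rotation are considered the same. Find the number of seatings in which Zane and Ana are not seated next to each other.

All circular seatings of 9 people number (8)! = 40320.
Those with Zane next to Ana: fuse the pair into one unit and seat 8 units around a circle — 2·(7)! = 10080.
Subtracting, 40320 − 10080 = 30240.

30240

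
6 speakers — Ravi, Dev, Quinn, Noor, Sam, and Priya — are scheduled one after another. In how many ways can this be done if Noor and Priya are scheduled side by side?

Treat {Noor, Priya} as a single unit. There are 5 units to order, and the pair itself can be ordered 2 ways.
So the count is 2·(5)! = 240.

240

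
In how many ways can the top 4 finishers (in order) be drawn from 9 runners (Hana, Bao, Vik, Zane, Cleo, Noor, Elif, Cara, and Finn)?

3024

There are 9 choices for 1st place, 8 for 2nd, and so on down to 6 for position 4.
That gives 9 × 8 × 7 × 6 = 3024.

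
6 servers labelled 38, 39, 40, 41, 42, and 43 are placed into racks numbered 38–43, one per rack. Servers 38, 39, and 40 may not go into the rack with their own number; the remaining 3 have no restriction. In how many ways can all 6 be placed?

Let Aᵢ (for i ∈ {38, 39, 40}) be the placements that put server i in its forbidden rack. Any j of these fix j positions, leaving (6−j)! ways to fill the rest, and there are C(3,j) ways to pick which j.
By inclusion–exclusion, the number of valid placements is Σ_{j=0}^{3} (−1)^j C(3,j)·(6−j)!.
Computing: 720 − 360 + 72 − 6 = 426.

426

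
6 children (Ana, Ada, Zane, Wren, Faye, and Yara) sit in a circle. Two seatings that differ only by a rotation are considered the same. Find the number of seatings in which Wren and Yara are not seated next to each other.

72

Without the restriction there are (5)! = 120 seatings.
Seatings with Wren beside Yara: treat them as a block with 2 internal orders, giving 2 × (4)! = 48.
Subtracting, 120 − 48 = 72.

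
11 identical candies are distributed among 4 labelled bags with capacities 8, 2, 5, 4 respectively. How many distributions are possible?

Without the upper bounds there are C(14,3) = 364 ways to split 11 among 4 bags.
Subtract solutions that violate a single cap (substitute x_i' = x_i − (cap_i+1)): x_1 ≥ 9 gives C(5,3) = 10; x_2 ≥ 3 gives C(11,3) = 165; x_3 ≥ 6 gives C(8,3) = 56; x_4 ≥ 5 gives C(9,3) = 84. Together 315.
Add back pairs where two caps are both exceeded: 0 + 0 + 0 + 10 + 20 + 1 = 31.
By inclusion–exclusion the count is 364 − 315 + 31 = 80.

80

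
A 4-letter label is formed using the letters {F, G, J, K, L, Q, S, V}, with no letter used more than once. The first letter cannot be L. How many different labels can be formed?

The first letter has 8−1 = 7 choices (anything except L).
The remaining 3 letters are filled from the other 7 symbols without repetition: 7 × 6 × 5 = 210.
Total: 7 × 210 = 1470.

1470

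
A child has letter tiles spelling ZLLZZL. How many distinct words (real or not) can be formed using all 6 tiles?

Letter multiplicities in ZLLZZL: L×3, Z×3.
So there are 6! / (3!·3!) = 20 distinguishable arrangements.

20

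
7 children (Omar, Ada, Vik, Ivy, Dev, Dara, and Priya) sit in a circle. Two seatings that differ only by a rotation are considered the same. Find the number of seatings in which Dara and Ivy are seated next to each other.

Glue Dara and Ivy into a block (2 internal orders). Seating 6 units around a circle gives (5)! arrangements.
So 2 × (5)! = 2 × 120 = 240.

240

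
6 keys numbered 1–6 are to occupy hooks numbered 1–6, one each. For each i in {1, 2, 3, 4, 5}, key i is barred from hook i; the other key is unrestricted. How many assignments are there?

Let Aᵢ (for 1 ≤ i ≤ 5) be the placements that put key i in its forbidden hook. Any j of these fix j positions, leaving (6−j)! ways to fill the rest, and there are C(5,j) ways to pick which j.
By inclusion–exclusion, the number of valid placements is Σ_{j=0}^{5} (−1)^j C(5,j)·(6−j)!.
Computing: 720 − 600 + 240 − 60 + 10 − 1 = 309.

309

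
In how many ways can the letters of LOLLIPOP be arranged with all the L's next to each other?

180

Treat the 3 copies of L as a single block. The multiset to arrange is then {LLL, I, O, O, P, P}, 6 items in all.
That gives (6)!/(2!·2!) = 180 arrangements.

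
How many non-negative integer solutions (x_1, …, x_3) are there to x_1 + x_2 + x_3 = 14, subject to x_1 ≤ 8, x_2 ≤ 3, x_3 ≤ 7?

Ignoring the caps, the number of non-negative solutions to x_1+…+x_3 = 14 is C(16,2) = 120.
Subtract solutions that violate a single cap (substitute x_i' = x_i − (cap_i+1)): x_1 ≥ 9 gives C(7,2) = 21; x_2 ≥ 4 gives C(12,2) = 66; x_3 ≥ 8 gives C(8,2) = 28. Together 115.
Add back pairs where two caps are both exceeded: 3 + 0 + 6 = 9.
By inclusion–exclusion the count is 120 − 115 + 9 = 14.

14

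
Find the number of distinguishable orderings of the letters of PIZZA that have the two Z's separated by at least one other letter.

Total arrangements of PIZZA: 5!/(2!) = 60.
Arrangements with the Z's together: treat ZZ as one letter, giving (4)! = 24.
Subtracting, 60 − 24 = 36 arrangements keep the Z's apart.

36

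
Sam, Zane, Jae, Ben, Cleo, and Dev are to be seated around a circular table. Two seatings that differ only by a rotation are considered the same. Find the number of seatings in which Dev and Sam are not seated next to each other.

Without the restriction there are (5)! = 120 seatings.
Those with Dev next to Sam: fuse the pair into one unit and seat 5 units around a circle — 2·(4)! = 48.
Subtracting, 120 − 48 = 72.

72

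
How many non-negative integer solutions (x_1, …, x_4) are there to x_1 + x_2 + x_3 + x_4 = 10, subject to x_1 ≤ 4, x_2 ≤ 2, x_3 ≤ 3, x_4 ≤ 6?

41

By stars and bars, unrestricted non-negative solutions to x_1+…+x_4 = 10 number C(10+3,3) = 286.
Subtract solutions that violate a single cap (substitute x_i' = x_i − (cap_i+1)): x_1 ≥ 5 gives C(8,3) = 56; x_2 ≥ 3 gives C(10,3) = 120; x_3 ≥ 4 gives C(9,3) = 84; x_4 ≥ 7 gives C(6,3) = 20. Together 280.
Add back pairs where two caps are both exceeded: 10 + 4 + 0 + 20 + 1 + 0 = 35.
By inclusion–exclusion the count is 286 − 280 + 35 = 41.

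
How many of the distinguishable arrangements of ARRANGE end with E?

With the last slot taken by E, it remains to arrange the other 6 letters (ARRANG).
Those 6 letters have A appearing twice and R appearing twice, giving (6)!/(2!·2!) = 180.

180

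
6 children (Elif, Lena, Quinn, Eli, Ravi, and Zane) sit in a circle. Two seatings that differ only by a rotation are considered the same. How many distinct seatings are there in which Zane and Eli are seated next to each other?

48

Treat {Zane, Eli} as one unit (2 internal orders) and seat the resulting 5 units around the table: (4)! circular arrangements.
So 2 × (4)! = 2 × 24 = 48.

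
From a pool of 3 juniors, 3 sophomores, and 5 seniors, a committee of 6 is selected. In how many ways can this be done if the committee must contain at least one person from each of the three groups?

405

Unrestricted: C(11,6) = 462 ways to pick any 6 of the 11.
Subtract selections that omit an entire group: no juniors → C(8,6) = 28; no sophomores → C(8,6) = 28; no seniors → C(6,6) = 1.
Add back selections omitting two groups (i.e. drawn from a single group): C(3,6) + C(3,6) + C(5,6) = 0.
By inclusion–exclusion: 462 − 57 + 0 = 405.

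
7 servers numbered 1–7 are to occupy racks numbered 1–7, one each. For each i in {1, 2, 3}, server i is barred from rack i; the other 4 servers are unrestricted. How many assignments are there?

3216

Let Aᵢ (for i ∈ {1, 2, 3}) be the placements that put server i in its forbidden rack. Any j of these fix j positions, leaving (7−j)! ways to fill the rest, and there are C(3,j) ways to pick which j.
By inclusion–exclusion, the number of valid placements is Σ_{j=0}^{3} (−1)^j C(3,j)·(7−j)!.
Computing: 5040 − 2160 + 360 − 24 = 3216.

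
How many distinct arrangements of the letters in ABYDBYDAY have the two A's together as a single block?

Treat the 2 copies of A as a single block. The multiset to arrange is then {AA, B, B, D, D, Y, Y, Y}, 8 items in all.
That gives (8)!/(3!·2!·2!) = 1680 arrangements.

1680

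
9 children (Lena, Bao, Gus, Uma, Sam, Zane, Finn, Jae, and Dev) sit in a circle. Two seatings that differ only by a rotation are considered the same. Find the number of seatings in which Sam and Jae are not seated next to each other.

All circular seatings of 9 people number (8)! = 40320.
Seatings with Sam beside Jae: treat them as a block with 2 internal orders, giving 2 × (7)! = 10080.
Subtracting, 40320 − 10080 = 30240.

30240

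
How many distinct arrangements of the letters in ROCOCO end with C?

20

Fix C in the last position and arrange the remaining 5 letters.
Those 5 letters have O appearing 3 times, giving (5)!/(3!) = 20.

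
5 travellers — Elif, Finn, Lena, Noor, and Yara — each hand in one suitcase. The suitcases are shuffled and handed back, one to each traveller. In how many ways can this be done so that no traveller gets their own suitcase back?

44

Count assignments avoiding every fixed point. For any j of the 5 travellers fixed to their own suitcase, the other 5−j can be arranged in (5−j)! ways.
By inclusion–exclusion this is Σ_{j=0}^{5} (−1)^j C(5,j)·(5−j)!.
Computing: 120 − 120 + 60 − 20 + 5 − 1 = 44.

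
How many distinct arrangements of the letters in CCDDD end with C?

With the last slot taken by C, it remains to arrange the other 4 letters (CDDD).
Those 4 letters have D appearing 3 times, giving (4)!/(3!) = 4.

4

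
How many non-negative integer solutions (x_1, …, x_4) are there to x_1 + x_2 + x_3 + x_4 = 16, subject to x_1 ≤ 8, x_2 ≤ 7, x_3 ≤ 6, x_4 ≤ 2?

84

Without the upper bounds there are C(19,3) = 969 ways to split 16 among 4 variables.
Subtract solutions that violate a single cap (substitute x_i' = x_i − (cap_i+1)): x_1 ≥ 9 gives C(10,3) = 120; x_2 ≥ 8 gives C(11,3) = 165; x_3 ≥ 7 gives C(12,3) = 220; x_4 ≥ 3 gives C(16,3) = 560. Together 1065.
Add back pairs where two caps are both exceeded: 0 + 1 + 35 + 4 + 56 + 84 = 180.
By inclusion–exclusion the count is 969 − 1065 + 180 = 84.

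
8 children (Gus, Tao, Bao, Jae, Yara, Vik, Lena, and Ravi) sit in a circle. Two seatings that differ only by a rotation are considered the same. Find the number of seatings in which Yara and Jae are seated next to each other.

1440

Treat {Yara, Jae} as one unit (2 internal orders) and seat the resulting 7 units around the table: (6)! circular arrangements.
So 2 × (6)! = 2 × 720 = 1440.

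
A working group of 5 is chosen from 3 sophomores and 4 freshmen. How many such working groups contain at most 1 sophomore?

Split by how many sophomores are chosen (0 through 1).
Sum: C(3,0)·C(4,5) + C(3,1)·C(4,4) = 0 + 3 = 3.

3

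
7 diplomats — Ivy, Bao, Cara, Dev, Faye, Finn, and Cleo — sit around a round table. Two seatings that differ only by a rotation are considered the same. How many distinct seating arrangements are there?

720

Seat Ivy anywhere (absorbing the rotational symmetry), then permute the other 6: (6)! = 720.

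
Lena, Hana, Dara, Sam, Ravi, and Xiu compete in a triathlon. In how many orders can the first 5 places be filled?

This is an ordered selection of 5 from 6: P(6,5).
That gives 6 × 5 × 4 × 3 × 2 = 720.

720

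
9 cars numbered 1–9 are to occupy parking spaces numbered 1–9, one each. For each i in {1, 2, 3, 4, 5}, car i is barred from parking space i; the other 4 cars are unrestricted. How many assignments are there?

205056

Let Aᵢ (for 1 ≤ i ≤ 5) be the placements that put car i in its forbidden parking space. Any j of these fix j positions, leaving (9−j)! ways to fill the rest, and there are C(5,j) ways to pick which j.
By inclusion–exclusion, the number of valid placements is Σ_{j=0}^{5} (−1)^j C(5,j)·(9−j)!.
Computing: 362880 − 201600 + 50400 − 7200 + 600 − 24 = 205056.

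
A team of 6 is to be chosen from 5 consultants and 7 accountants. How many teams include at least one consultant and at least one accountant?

917

Total 6-person selections from all 12: C(12,6) = 924.
Selections missing a whole group: no consultants → C(7,6) = 7; no accountants → C(5,6) = 0.
Both groups omitted at once is impossible, so 924 − 7 = 917.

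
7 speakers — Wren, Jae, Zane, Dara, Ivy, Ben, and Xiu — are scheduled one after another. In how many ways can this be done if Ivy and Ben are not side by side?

3600

Of the 7! = 5040 arrangements, those with Ivy and Ben adjacent number 2 × 6! = 1440 (treat the pair as a block with 2 internal orders).
So 5040 − 1440 = 3600 arrangements keep them apart.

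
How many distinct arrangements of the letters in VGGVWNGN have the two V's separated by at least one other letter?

1260

Total arrangements of VGGVWNGN: 8!/(3!·2!·2!) = 1680.
Arrangements with the V's together: treat VV as one letter, giving (7)!/(3!·2!) = 420.
Hence 1680 − 420 = 1260.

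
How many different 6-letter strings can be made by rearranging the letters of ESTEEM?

120

ESTEEM has 6 letters with E appearing 3 times.
Dividing 6! = 720 by 3! = 6 for the repeated letters gives 120.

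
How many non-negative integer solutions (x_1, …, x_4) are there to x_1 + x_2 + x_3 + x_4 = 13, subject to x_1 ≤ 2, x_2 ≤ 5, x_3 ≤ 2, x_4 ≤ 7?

Ignoring the caps, the number of non-negative solutions to x_1+…+x_4 = 13 is C(16,3) = 560.
Subtract solutions that violate a single cap (substitute x_i' = x_i − (cap_i+1)): x_1 ≥ 3 gives C(13,3) = 286; x_2 ≥ 6 gives C(10,3) = 120; x_3 ≥ 3 gives C(13,3) = 286; x_4 ≥ 8 gives C(8,3) = 56. Together 748.
Add back pairs where two caps are both exceeded: 35 + 120 + 10 + 35 + 0 + 10 = 210.
Subtract triples: 4 + 0 + 0 + 0 = 4.
By inclusion–exclusion the count is 560 − 748 + 210 − 4 = 18.

18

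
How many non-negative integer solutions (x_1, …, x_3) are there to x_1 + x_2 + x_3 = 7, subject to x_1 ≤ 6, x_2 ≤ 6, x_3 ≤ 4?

28

By stars and bars, unrestricted non-negative solutions to x_1+…+x_3 = 7 number C(7+2,2) = 36.
Subtract solutions that violate a single cap (substitute x_i' = x_i − (cap_i+1)): x_1 ≥ 7 gives C(2,2) = 1; x_2 ≥ 7 gives C(2,2) = 1; x_3 ≥ 5 gives C(4,2) = 6. Together 8.
No two caps can be exceeded simultaneously, so the pair terms are all 0.
By inclusion–exclusion the count is 36 − 8 + 0 = 28.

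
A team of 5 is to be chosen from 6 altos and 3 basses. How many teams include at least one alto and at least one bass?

With no constraint there are C(9,5) = 126 possible selections.
Selections missing a whole group: no altos → C(3,5) = 0; no basses → C(6,5) = 6.
Both groups omitted at once is impossible, so 126 − 6 = 120.

120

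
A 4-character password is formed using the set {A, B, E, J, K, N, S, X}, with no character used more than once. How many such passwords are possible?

1680

With no repetition, fill the 4 characters in order: 8 choices, then 7, down to 5.
8 × 7 × 6 × 5 = 1680.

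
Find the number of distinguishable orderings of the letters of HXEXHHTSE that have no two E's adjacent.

11760

There are 9!/(3!·2!·2!) = 15120 arrangements of HXEXHHTSE in total.
Arrangements with the E's together: treat EE as one letter, giving (8)!/(3!·2!) = 3360.
Hence 15120 − 3360 = 11760.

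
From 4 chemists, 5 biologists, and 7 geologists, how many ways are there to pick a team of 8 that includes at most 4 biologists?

Split by how many biologists are chosen (0 through 4).
Sum: C(5,0)·C(11,8) + C(5,1)·C(11,7) + C(5,2)·C(11,6) + C(5,3)·C(11,5) + C(5,4)·C(11,4) = 165 + 1650 + 4620 + 4620 + 1650 = 12705.

12705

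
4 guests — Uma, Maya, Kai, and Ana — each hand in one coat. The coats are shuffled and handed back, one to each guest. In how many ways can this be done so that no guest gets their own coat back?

Let Aᵢ be the assignments in which guest i gets their own coat. We want the size of the complement of A₁∪…∪A_4.
By inclusion–exclusion this is Σ_{j=0}^{4} (−1)^j C(4,j)·(4−j)!.
Computing: 24 − 24 + 12 − 4 + 1 = 9.

9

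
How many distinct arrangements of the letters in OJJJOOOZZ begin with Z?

280

With the first slot taken by Z, it remains to arrange the other 8 letters (OJJJOOOZ).
Those 8 letters have J appearing 3 times and O appearing 4 times, giving (8)!/(4!·3!) = 280.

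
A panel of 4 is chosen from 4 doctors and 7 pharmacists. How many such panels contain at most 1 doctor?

Split by how many doctors are chosen (0 through 1).
Sum: C(4,0)·C(7,4) + C(4,1)·C(7,3) = 35 + 140 = 175.

175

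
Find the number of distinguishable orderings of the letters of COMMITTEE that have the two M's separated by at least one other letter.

There are 9!/(2!·2!·2!) = 45360 arrangements of COMMITTEE in total.
If the two M's are adjacent, glue them into one block, leaving 8 items to arrange: (8)!/(2!·2!) = 10080 ways.
Hence 45360 − 10080 = 35280.

35280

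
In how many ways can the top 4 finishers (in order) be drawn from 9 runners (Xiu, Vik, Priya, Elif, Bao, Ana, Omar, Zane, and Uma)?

There are 9 choices for 1st place, 8 for 2nd, and so on down to 6 for position 4.
That gives 9 × 8 × 7 × 6 = 3024.

3024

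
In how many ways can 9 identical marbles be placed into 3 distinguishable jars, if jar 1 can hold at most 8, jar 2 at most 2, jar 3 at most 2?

Without the upper bounds there are C(11,2) = 55 ways to split 9 among 3 jars.
Subtract solutions that violate a single cap (substitute x_i' = x_i − (cap_i+1)): x_1 ≥ 9 gives C(2,2) = 1; x_2 ≥ 3 gives C(8,2) = 28; x_3 ≥ 3 gives C(8,2) = 28. Together 57.
Add back pairs where two caps are both exceeded: 0 + 0 + 10 = 10.
By inclusion–exclusion the count is 55 − 57 + 10 = 8.

8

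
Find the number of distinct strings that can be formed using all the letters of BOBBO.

The 5 letters of BOBBO have repeats: B appearing 3 times and O appearing twice.
Dividing 5! = 120 by 3!·2! = 12 for the repeated letters gives 10.

10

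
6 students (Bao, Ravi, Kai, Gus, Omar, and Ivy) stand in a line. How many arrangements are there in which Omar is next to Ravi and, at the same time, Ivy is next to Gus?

Treat {Omar,Ravi} as one block (2 orders) and {Ivy,Gus} as another (2 orders).
That leaves 4 units to arrange: 2 × 2 × 4! = 4 × 24 = 96.

96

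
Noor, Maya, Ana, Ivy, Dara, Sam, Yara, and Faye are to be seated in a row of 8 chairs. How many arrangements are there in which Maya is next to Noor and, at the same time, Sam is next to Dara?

2880

Treat {Maya,Noor} as one block (2 orders) and {Sam,Dara} as another (2 orders).
That leaves 6 units to arrange: 2 × 2 × 6! = 4 × 720 = 2880.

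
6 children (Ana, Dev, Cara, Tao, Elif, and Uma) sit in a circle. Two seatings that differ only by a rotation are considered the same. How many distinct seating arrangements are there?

Around a circle, 6 distinct people have 6!/6 = (5)! = 120 rotationally distinct seatings.

120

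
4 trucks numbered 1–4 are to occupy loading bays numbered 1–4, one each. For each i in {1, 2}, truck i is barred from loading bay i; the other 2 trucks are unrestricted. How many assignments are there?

Let Aᵢ (for i ∈ {1, 2}) be the placements that put truck i in its forbidden loading bay. Any j of these fix j positions, leaving (4−j)! ways to fill the rest, and there are C(2,j) ways to pick which j.
By inclusion–exclusion, the number of valid placements is Σ_{j=0}^{2} (−1)^j C(2,j)·(4−j)!.
Computing: 24 − 12 + 2 = 14.

14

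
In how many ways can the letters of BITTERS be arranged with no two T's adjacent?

1800

There are 7!/(2!) = 2520 arrangements of BITTERS in total.
If the two T's are adjacent, glue them into one block, leaving 6 items to arrange: (6)! = 720 ways.
Hence 2520 − 720 = 1800.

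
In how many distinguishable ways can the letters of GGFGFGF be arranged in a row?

GGFGFGF has 7 letters with F appearing 3 times and G appearing 4 times.
Dividing 7! = 5040 by 4!·3! = 144 for the repeated letters gives 35.

35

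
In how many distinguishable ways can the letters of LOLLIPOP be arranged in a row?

LOLLIPOP has 8 letters with L appearing 3 times, O appearing twice, and P appearing twice.
So there are 8! / (3!·2!·2!) = 1680 distinguishable arrangements.

1680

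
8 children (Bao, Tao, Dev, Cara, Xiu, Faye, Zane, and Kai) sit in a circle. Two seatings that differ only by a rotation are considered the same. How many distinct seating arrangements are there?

5040

Seat Bao anywhere (absorbing the rotational symmetry), then permute the other 7: (7)! = 5040.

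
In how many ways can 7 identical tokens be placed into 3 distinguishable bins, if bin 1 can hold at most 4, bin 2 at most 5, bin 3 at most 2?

12

Without the upper bounds there are C(9,2) = 36 ways to split 7 among 3 bins.
Subtract solutions that violate a single cap (substitute x_i' = x_i − (cap_i+1)): x_1 ≥ 5 gives C(4,2) = 6; x_2 ≥ 6 gives C(3,2) = 3; x_3 ≥ 3 gives C(6,2) = 15. Together 24.
No two caps can be exceeded simultaneously, so the pair terms are all 0.
By inclusion–exclusion the count is 36 − 24 + 0 = 12.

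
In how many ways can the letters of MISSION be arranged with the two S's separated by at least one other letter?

900

Total arrangements of MISSION: 7!/(2!·2!) = 1260.
If the two S's are adjacent, glue them into one block, leaving 6 items to arrange: (6)!/(2!) = 360 ways.
Hence 1260 − 360 = 900.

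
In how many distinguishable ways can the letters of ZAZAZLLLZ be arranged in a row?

ZAZAZLLLZ has 9 letters with A appearing twice, L appearing 3 times, and Z appearing 4 times.
Dividing 9! = 362880 by 4!·3!·2! = 288 for the repeated letters gives 1260.

1260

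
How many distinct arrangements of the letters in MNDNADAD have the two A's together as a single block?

Treat the 2 copies of A as a single block. The multiset to arrange is then {AA, D, D, D, M, N, N}, 7 items in all.
That gives (7)!/(3!·2!) = 420 arrangements.

420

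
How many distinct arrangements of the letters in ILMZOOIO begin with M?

Fix M in the first position and arrange the remaining 7 letters.
Those 7 letters have I appearing twice and O appearing 3 times, giving (7)!/(3!·2!) = 420.

420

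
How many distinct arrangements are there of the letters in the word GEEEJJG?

210

The 7 letters of GEEEJJG have repeats: E appearing 3 times, G appearing twice, and J appearing twice.
Dividing 7! = 5040 by 3!·2!·2! = 24 for the repeated letters gives 210.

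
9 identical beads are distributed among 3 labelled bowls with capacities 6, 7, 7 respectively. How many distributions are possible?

Ignoring the caps, the number of non-negative solutions to x_1+…+x_3 = 9 is C(11,2) = 55.
Subtract solutions that violate a single cap (substitute x_i' = x_i − (cap_i+1)): x_1 ≥ 7 gives C(4,2) = 6; x_2 ≥ 8 gives C(3,2) = 3; x_3 ≥ 8 gives C(3,2) = 3. Together 12.
No two caps can be exceeded simultaneously, so the pair terms are all 0.
By inclusion–exclusion the count is 55 − 12 + 0 = 43.

43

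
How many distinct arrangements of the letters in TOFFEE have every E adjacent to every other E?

60

Treat the 2 copies of E as a single block. The multiset to arrange is then {EE, F, F, O, T}, 5 items in all.
That gives (5)!/(2!) = 60 arrangements.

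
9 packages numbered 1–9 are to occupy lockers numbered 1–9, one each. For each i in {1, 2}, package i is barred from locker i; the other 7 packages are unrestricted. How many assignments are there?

287280

Let Aᵢ (for i ∈ {1, 2}) be the placements that put package i in its forbidden locker. Any j of these fix j positions, leaving (9−j)! ways to fill the rest, and there are C(2,j) ways to pick which j.
By inclusion–exclusion, the number of valid placements is Σ_{j=0}^{2} (−1)^j C(2,j)·(9−j)!.
Computing: 362880 − 80640 + 5040 = 287280.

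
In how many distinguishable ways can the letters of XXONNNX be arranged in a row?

140

Letter multiplicities in XXONNNX: N×3, O×1, X×3.
The number of distinct arrangements is 7!/(3!·3!) = 5040/36 = 140.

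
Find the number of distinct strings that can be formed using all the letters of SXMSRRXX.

The 8 letters of SXMSRRXX have repeats: R appearing twice, S appearing twice, and X appearing 3 times.
Dividing 8! = 40320 by 3!·2!·2! = 24 for the repeated letters gives 1680.

1680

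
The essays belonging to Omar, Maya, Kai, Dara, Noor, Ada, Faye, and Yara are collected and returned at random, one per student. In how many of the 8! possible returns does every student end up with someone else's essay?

Let Aᵢ be the assignments in which student i gets their own essay. We want the size of the complement of A₁∪…∪A_8.
By inclusion–exclusion this is Σ_{j=0}^{8} (−1)^j C(8,j)·(8−j)!.
Computing: 40320 − 40320 + 20160 − 6720 + 1680 − 336 + 56 − 8 + 1 = 14833.

14833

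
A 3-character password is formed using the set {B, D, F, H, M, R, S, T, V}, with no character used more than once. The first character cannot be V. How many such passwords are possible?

The first character has 9−1 = 8 choices (anything except V).
The remaining 2 characters are filled from the other 8 symbols without repetition: 8 × 7 = 56.
Total: 8 × 56 = 448.

448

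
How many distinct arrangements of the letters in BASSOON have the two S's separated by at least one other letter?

900

There are 7!/(2!·2!) = 1260 arrangements of BASSOON in total.
If the two S's are adjacent, glue them into one block, leaving 6 items to arrange: (6)!/(2!) = 360 ways.
Hence 1260 − 360 = 900.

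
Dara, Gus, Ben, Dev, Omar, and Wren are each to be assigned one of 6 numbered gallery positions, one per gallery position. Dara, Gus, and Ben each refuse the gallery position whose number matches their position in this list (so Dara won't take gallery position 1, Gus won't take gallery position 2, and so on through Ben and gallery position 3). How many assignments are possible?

Let Aᵢ (for i ∈ {1, 2, 3}) be the placements that put person i in their forbidden gallery position. Any j of these fix j positions, leaving (6−j)! ways to fill the rest, and there are C(3,j) ways to pick which j.
By inclusion–exclusion, the number of valid placements is Σ_{j=0}^{3} (−1)^j C(3,j)·(6−j)!.
Computing: 720 − 360 + 72 − 6 = 426.

426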